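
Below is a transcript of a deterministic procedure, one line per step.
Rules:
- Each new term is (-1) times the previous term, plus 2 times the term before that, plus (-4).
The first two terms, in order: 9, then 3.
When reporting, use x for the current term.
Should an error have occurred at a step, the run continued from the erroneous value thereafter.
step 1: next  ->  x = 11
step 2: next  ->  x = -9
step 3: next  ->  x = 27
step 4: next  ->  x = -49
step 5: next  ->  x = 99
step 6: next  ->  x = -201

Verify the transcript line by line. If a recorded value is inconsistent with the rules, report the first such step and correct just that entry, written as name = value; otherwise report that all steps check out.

no error

step 1: x = -1*(3) + (2)*(9) + (-4) = 11 -> checks out
step 2: x = -1*(11) + (2)*(3) + (-4) = -9 -> no discrepancy
step 3: x = -1*(-9) + (2)*(11) + (-4) = 27 -> same as recorded
step 4: x = -1*(27) + (2)*(-9) + (-4) = -49 -> confirmed correct
step 5: x = -1*(-49) + (2)*(27) + (-4) = 99 -> no discrepancy
step 6: x = -1*(99) + (2)*(-49) + (-4) = -201 -> consistent with the transcript
Nothing is out of place; the run is error-free.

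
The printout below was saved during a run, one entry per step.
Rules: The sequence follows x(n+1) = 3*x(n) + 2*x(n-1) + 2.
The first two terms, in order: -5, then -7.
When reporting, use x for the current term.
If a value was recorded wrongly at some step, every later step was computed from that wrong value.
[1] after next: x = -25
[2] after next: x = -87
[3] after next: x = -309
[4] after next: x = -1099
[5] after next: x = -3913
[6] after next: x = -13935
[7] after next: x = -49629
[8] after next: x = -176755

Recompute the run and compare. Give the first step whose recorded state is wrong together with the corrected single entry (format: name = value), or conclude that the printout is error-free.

1. x = 3*(-7) + (2)*(-5) + (2) = -29 (this is not what the printout shows)
First deviation found at step 1; the corrected entry is x = -29.

step 1, x = -29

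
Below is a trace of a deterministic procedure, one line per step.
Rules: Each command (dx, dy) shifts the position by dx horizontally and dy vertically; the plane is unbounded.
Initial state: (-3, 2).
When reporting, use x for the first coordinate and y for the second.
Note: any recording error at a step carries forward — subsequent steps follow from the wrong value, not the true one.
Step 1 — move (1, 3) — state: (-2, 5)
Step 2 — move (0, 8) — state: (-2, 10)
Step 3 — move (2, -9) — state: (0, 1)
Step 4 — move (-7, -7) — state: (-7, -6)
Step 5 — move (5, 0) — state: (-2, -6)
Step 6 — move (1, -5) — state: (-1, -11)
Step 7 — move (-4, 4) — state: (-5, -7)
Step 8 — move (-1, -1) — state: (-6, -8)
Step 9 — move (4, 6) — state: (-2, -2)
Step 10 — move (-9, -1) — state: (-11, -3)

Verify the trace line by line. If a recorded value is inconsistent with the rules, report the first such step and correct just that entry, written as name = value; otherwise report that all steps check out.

step 2, y = 13

step 1: x = -3 + (1) = -2, y = 2 + (3) = 5 -> exactly as logged
step 2: x = -2 + (0) = -2, y = 5 + (8) = 13 -> first mismatch against the trace
The audit stops at step 2: the recorded entry is wrong and should be y = 13.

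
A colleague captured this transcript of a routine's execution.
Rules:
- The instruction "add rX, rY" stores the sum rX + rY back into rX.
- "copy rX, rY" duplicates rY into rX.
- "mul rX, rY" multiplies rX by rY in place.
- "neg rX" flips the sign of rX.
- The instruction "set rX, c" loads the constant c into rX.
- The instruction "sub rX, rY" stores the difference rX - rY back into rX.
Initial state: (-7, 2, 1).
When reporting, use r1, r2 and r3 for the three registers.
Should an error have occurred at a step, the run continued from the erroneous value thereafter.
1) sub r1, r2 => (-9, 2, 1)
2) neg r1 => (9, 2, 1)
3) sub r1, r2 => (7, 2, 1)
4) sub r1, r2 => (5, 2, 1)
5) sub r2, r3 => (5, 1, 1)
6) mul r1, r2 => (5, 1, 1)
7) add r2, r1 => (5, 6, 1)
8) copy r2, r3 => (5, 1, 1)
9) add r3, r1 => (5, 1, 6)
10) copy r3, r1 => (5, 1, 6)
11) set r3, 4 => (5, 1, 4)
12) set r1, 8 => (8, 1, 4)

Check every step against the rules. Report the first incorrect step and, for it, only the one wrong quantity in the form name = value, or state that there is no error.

step 10, r3 = 5

Step 1: r1 = -7 - 2 = -9 — confirmed correct.
Step 2: r1 = -(-9) = 9 — verified.
Step 3: r1 = 9 - 2 = 7 — confirmed correct.
Step 4: r1 = 7 - 2 = 5 — verified.
Step 5: r2 = 2 - 1 = 1 — verified.
Step 6: r1 = 5 * 1 = 5 — exactly as logged.
Step 7: r2 = 1 + 5 = 6 — confirmed correct.
Step 8: r2 = 1 — verified.
Step 9: r3 = 1 + 5 = 6 — no discrepancy.
Step 10: r3 = 5 — the transcript disagrees here.
Step 10 is the first one off; corrected, r3 = 5.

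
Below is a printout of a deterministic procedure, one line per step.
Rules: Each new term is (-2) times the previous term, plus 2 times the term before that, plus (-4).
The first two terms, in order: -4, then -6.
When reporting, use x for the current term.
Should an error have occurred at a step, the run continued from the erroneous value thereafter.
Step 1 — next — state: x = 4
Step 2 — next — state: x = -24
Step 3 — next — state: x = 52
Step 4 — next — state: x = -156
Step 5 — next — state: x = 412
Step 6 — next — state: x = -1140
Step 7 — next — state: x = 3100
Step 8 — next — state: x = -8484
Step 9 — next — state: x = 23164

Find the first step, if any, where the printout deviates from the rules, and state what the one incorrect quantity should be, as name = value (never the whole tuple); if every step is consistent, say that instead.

Recomputing the run from the initial state:
step 1: x = 0
step 2: x = -16
step 3: x = 28
step 4: x = -92
step 5: x = 236
step 6: x = -660
step 7: x = 1788
step 8: x = -4900
step 9: x = 13372
The first disagreement with the printout is at step 1, where the value should be x = 0.

step 1, x = 0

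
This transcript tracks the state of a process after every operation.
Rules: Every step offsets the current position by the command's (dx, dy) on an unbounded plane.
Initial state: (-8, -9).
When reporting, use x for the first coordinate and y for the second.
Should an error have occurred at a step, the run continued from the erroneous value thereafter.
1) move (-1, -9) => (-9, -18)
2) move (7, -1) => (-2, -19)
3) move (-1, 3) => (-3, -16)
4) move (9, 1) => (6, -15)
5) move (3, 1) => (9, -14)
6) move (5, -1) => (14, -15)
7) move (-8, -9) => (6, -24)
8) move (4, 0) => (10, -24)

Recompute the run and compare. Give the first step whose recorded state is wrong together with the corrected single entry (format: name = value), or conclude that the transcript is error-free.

Recomputing the run from the initial state:
step 1: x = -9, y = -18
step 2: x = -2, y = -19
step 3: x = -3, y = -16
step 4: x = 6, y = -15
step 5: x = 9, y = -14
step 6: x = 14, y = -15
step 7: x = 6, y = -24
step 8: x = 10, y = -24
This matches the transcript at every step.

no error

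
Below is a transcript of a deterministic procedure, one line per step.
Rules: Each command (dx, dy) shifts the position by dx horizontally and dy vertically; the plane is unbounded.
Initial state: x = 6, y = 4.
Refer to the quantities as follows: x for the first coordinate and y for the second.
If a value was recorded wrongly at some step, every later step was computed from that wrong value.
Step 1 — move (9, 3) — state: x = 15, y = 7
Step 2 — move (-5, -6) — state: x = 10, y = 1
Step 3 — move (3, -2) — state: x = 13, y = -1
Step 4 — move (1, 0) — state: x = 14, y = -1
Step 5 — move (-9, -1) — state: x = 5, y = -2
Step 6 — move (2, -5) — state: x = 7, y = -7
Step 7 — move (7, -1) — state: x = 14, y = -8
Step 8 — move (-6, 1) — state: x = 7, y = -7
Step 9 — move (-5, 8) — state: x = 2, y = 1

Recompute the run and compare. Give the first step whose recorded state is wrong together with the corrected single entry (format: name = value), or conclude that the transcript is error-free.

step 8, x = 8

Recomputing the run from the initial state:
step 1: x = 15, y = 7
step 2: x = 10, y = 1
step 3: x = 13, y = -1
step 4: x = 14, y = -1
step 5: x = 5, y = -2
step 6: x = 7, y = -7
step 7: x = 14, y = -8
step 8: x = 8, y = -7
step 9: x = 3, y = 1
The first disagreement with the transcript is at step 8, where the value should be x = 8.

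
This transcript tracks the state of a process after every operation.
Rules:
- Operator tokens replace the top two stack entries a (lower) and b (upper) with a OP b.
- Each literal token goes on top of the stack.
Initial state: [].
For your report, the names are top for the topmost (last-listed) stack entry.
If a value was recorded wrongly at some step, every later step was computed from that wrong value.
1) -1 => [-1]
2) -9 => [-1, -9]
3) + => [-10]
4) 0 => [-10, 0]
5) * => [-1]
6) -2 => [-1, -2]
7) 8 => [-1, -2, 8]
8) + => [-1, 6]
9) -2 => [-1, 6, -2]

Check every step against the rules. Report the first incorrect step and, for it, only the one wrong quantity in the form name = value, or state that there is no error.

step 5, top = 0

Recomputing the run from the initial state:
step 1: [-1]
step 2: [-1, -9]
step 3: [-10]
step 4: [-10, 0]
step 5: [0]
step 6: [0, -2]
step 7: [0, -2, 8]
step 8: [0, 6]
step 9: [0, 6, -2]
The first disagreement with the transcript is at step 5, where the value should be top = 0.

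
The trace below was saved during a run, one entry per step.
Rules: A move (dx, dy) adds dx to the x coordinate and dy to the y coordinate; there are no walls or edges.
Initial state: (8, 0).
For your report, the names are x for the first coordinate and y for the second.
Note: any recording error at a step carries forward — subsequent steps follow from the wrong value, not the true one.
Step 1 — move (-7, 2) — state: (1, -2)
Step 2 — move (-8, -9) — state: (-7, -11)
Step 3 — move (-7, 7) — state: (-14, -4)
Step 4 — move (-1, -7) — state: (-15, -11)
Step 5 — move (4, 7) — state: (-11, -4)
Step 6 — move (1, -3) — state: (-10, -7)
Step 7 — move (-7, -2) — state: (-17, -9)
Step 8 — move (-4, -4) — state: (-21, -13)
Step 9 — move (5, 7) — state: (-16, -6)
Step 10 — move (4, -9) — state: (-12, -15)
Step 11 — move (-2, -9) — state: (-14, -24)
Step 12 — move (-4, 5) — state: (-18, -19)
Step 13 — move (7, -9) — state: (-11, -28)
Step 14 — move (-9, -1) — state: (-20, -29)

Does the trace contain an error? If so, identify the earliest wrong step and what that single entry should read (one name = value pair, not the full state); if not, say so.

step 1, y = 2

Step 1: x = 8 + (-7) = 1, y = 0 + (2) = 2 — first mismatch against the trace.
The audit stops at step 1: the recorded entry is wrong and should be y = 2.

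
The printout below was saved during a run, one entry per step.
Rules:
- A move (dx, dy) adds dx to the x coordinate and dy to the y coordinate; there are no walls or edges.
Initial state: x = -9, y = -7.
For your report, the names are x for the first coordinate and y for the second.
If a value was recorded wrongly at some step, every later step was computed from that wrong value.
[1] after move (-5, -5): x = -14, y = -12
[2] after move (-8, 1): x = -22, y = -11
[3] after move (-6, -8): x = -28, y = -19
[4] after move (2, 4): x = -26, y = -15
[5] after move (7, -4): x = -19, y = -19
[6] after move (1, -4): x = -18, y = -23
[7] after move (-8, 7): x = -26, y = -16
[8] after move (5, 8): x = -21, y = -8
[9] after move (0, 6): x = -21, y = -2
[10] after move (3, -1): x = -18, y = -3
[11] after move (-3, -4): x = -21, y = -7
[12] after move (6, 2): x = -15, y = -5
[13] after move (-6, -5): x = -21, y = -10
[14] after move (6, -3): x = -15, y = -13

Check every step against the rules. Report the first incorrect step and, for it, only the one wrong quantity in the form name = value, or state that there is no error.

no error

Step 1: x = -9 + (-5) = -14, y = -7 + (-5) = -12 — verified.
Step 2: x = -14 + (-8) = -22, y = -12 + (1) = -11 — verified.
Step 3: x = -22 + (-6) = -28, y = -11 + (-8) = -19 — verified.
Step 4: x = -28 + (2) = -26, y = -19 + (4) = -15 — confirmed correct.
Step 5: x = -26 + (7) = -19, y = -15 + (-4) = -19 — consistent with the printout.
Step 6: x = -19 + (1) = -18, y = -19 + (-4) = -23 — checks out.
Step 7: x = -18 + (-8) = -26, y = -23 + (7) = -16 — no discrepancy.
Step 8: x = -26 + (5) = -21, y = -16 + (8) = -8 — in agreement.
Step 9: x = -21 + (0) = -21, y = -8 + (6) = -2 — matches.
Step 10: x = -21 + (3) = -18, y = -2 + (-1) = -3 — confirmed correct.
Step 11: x = -18 + (-3) = -21, y = -3 + (-4) = -7 — matches.
Step 12: x = -21 + (6) = -15, y = -7 + (2) = -5 — confirmed correct.
Step 13: x = -15 + (-6) = -21, y = -5 + (-5) = -10 — matches.
Step 14: x = -21 + (6) = -15, y = -10 + (-3) = -13 — consistent with the printout.
All steps check out; nothing to correct.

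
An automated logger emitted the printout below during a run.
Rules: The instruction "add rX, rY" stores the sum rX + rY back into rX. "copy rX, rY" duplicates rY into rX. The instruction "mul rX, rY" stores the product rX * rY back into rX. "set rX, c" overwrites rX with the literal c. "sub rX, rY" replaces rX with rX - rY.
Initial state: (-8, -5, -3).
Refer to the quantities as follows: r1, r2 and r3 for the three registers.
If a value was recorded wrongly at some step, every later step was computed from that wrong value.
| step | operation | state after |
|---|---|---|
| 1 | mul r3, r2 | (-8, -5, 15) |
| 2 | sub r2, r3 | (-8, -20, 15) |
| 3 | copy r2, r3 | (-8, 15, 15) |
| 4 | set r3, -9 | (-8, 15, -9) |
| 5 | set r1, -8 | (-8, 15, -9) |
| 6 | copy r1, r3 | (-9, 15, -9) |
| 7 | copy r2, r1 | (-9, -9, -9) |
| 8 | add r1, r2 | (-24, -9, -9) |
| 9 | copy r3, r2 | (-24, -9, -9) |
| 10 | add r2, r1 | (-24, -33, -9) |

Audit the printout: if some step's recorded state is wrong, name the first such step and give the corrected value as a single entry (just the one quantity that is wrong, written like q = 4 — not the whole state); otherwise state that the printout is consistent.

Recomputing the run from the initial state:
step 1: r1 = -8, r2 = -5, r3 = 15
step 2: r1 = -8, r2 = -20, r3 = 15
step 3: r1 = -8, r2 = 15, r3 = 15
step 4: r1 = -8, r2 = 15, r3 = -9
step 5: r1 = -8, r2 = 15, r3 = -9
step 6: r1 = -9, r2 = 15, r3 = -9
step 7: r1 = -9, r2 = -9, r3 = -9
step 8: r1 = -18, r2 = -9, r3 = -9
step 9: r1 = -18, r2 = -9, r3 = -9
step 10: r1 = -18, r2 = -27, r3 = -9
The first disagreement with the printout is at step 8, where the value should be r1 = -18.

step 8, r1 = -18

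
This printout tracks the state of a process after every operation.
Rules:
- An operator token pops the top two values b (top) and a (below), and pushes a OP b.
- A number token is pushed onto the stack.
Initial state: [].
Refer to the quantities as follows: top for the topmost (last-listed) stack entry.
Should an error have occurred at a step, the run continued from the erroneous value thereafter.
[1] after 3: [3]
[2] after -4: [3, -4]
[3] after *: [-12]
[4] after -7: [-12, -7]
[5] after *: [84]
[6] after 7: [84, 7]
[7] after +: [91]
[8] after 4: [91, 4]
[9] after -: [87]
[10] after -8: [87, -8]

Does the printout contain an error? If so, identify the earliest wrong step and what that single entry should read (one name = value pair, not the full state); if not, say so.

1. push 3: top = 3 (verified)
2. push -4: top = -4 (verified)
3. 3 * -4 = -12 (verified)
4. push -7: top = -7 (verified)
5. -12 * -7 = 84 (confirmed correct)
6. push 7: top = 7 (exactly as logged)
7. 84 + 7 = 91 (verified)
8. push 4: top = 4 (in agreement)
9. 91 - 4 = 87 (in agreement)
10. push -8: top = -8 (exactly as logged)
No step deviates from the rules.

no error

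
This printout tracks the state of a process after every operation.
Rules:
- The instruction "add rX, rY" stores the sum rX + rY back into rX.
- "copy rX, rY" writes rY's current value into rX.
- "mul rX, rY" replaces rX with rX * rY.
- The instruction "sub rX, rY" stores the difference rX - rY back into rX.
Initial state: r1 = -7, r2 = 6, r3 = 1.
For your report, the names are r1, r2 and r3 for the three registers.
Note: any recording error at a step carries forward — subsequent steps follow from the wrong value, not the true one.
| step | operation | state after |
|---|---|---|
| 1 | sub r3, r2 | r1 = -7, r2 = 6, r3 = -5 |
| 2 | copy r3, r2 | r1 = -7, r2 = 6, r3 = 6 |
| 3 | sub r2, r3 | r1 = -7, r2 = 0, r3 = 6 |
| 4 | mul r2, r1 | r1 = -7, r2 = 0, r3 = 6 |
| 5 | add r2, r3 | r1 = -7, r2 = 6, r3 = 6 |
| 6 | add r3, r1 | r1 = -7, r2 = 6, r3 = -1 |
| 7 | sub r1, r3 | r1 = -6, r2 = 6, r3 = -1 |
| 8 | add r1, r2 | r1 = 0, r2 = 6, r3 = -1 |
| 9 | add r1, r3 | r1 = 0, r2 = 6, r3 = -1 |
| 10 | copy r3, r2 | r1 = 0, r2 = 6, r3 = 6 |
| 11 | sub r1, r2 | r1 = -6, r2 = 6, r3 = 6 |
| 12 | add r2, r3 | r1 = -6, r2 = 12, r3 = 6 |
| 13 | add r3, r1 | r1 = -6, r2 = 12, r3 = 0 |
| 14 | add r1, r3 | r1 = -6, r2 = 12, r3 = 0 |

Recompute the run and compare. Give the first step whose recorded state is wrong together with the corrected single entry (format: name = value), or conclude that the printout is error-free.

1. r3 = 1 - 6 = -5 (no discrepancy)
2. r3 = 6 (verified)
3. r2 = 6 - 6 = 0 (in agreement)
4. r2 = 0 * -7 = 0 (same as recorded)
5. r2 = 0 + 6 = 6 (exactly as logged)
6. r3 = 6 + -7 = -1 (same as recorded)
7. r1 = -7 - -1 = -6 (exactly as logged)
8. r1 = -6 + 6 = 0 (same as recorded)
9. r1 = 0 + -1 = -1 (not what was recorded)
That makes step 9 the first incorrect line — r1 = -1 is what it should show.

step 9, r1 = -1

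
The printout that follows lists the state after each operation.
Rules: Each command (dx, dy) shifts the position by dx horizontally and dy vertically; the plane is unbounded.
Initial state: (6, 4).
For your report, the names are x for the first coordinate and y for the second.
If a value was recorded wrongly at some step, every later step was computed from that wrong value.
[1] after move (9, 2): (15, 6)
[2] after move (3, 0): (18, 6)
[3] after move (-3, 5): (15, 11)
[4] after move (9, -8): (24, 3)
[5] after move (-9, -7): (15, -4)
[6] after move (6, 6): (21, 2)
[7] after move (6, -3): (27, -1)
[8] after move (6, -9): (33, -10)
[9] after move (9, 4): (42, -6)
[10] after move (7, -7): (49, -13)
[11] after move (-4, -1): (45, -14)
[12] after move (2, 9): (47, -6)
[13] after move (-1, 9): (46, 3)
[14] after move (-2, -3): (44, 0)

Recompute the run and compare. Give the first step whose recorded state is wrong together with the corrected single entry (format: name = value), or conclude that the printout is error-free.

Recomputing the run from the initial state:
step 1: x = 15, y = 6
step 2: x = 18, y = 6
step 3: x = 15, y = 11
step 4: x = 24, y = 3
step 5: x = 15, y = -4
step 6: x = 21, y = 2
step 7: x = 27, y = -1
step 8: x = 33, y = -10
step 9: x = 42, y = -6
step 10: x = 49, y = -13
step 11: x = 45, y = -14
step 12: x = 47, y = -5
step 13: x = 46, y = 4
step 14: x = 44, y = 1
The first disagreement with the printout is at step 12, where the value should be y = -5.

step 12, y = -5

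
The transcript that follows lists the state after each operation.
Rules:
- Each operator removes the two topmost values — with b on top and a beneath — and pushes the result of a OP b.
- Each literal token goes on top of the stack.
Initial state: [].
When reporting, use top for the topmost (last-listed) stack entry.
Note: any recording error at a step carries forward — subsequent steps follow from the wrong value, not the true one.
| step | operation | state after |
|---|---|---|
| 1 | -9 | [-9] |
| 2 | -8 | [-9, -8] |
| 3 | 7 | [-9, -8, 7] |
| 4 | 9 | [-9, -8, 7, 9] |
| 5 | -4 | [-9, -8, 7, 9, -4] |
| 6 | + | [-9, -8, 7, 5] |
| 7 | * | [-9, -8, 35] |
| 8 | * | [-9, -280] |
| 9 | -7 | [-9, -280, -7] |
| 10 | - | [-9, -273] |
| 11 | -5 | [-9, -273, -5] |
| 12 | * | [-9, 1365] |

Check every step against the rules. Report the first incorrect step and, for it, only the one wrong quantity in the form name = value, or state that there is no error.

Recomputing the run from the initial state:
step 1: [-9]
step 2: [-9, -8]
step 3: [-9, -8, 7]
step 4: [-9, -8, 7, 9]
step 5: [-9, -8, 7, 9, -4]
step 6: [-9, -8, 7, 5]
step 7: [-9, -8, 35]
step 8: [-9, -280]
step 9: [-9, -280, -7]
step 10: [-9, -273]
step 11: [-9, -273, -5]
step 12: [-9, 1365]
This matches the transcript at every step.

no error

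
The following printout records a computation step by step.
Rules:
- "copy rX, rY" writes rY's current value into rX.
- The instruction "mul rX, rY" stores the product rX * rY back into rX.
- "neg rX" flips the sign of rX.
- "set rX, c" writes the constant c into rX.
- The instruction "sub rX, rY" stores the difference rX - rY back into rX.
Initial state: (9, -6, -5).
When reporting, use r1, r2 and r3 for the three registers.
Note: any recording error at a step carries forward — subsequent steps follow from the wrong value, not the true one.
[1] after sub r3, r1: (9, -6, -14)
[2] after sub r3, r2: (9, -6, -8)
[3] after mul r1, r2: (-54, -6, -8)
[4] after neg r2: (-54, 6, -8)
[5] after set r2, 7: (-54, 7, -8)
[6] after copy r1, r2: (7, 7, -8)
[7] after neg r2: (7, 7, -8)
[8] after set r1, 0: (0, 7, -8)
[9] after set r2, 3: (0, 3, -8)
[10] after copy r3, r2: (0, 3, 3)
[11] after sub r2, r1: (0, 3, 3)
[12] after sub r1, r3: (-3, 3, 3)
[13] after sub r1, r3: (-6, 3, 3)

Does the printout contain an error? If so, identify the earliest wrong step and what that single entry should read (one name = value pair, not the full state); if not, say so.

Step 1: r3 = -5 - 9 = -14 — same as recorded.
Step 2: r3 = -14 - -6 = -8 — verified.
Step 3: r1 = 9 * -6 = -54 — exactly as logged.
Step 4: r2 = -(-6) = 6 — confirmed correct.
Step 5: r2 = 7 — agrees with the printout.
Step 6: r1 = 7 — matches.
Step 7: r2 = -(7) = -7 — the printout disagrees here.
The earliest wrong entry is at step 7: it should read r2 = -7.

step 7, r2 = -7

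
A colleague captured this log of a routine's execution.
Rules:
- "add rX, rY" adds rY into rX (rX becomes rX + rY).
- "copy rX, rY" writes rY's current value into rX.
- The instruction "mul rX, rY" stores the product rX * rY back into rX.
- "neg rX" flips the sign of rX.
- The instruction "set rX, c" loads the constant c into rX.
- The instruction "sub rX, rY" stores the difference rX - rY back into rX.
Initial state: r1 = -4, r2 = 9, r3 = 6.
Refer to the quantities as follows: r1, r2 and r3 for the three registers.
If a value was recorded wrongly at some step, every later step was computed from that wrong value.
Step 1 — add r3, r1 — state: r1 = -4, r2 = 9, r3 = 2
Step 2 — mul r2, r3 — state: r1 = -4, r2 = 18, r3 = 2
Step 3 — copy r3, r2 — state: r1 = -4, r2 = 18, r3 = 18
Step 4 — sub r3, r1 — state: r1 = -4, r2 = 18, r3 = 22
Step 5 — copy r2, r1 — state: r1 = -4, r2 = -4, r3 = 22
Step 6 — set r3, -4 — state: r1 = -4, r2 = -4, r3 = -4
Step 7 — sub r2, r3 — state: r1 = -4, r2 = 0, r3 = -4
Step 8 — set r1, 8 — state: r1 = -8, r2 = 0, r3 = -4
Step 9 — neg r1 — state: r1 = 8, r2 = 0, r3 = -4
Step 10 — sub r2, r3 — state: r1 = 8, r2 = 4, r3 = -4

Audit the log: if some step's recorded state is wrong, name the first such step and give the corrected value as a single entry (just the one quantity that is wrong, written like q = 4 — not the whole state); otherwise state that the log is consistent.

Step 1: r3 = 6 + -4 = 2 — checks out.
Step 2: r2 = 9 * 2 = 18 — confirmed correct.
Step 3: r3 = 18 — no discrepancy.
Step 4: r3 = 18 - -4 = 22 — exactly as logged.
Step 5: r2 = -4 — no discrepancy.
Step 6: r3 = -4 — agrees with the log.
Step 7: r2 = -4 - -4 = 0 — no discrepancy.
Step 8: r1 = 8 — a discrepancy with the log.
The earliest wrong entry is at step 8: it should read r1 = 8.

step 8, r1 = 8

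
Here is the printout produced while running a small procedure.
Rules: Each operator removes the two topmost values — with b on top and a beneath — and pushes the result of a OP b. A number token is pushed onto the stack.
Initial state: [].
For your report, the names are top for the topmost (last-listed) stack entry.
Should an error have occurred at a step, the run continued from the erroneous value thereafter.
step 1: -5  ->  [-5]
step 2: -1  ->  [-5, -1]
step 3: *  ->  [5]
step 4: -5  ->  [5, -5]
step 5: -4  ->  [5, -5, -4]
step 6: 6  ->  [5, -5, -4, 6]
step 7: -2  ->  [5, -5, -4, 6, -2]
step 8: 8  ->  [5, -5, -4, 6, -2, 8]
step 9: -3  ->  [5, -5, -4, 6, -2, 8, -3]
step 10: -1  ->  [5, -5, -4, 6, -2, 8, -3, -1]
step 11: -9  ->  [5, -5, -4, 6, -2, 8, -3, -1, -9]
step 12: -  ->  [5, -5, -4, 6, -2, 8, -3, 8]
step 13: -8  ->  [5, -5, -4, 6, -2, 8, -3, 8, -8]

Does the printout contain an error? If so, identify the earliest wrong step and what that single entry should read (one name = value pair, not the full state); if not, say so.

Recomputing the run from the initial state:
step 1: [-5]
step 2: [-5, -1]
step 3: [5]
step 4: [5, -5]
step 5: [5, -5, -4]
step 6: [5, -5, -4, 6]
step 7: [5, -5, -4, 6, -2]
step 8: [5, -5, -4, 6, -2, 8]
step 9: [5, -5, -4, 6, -2, 8, -3]
step 10: [5, -5, -4, 6, -2, 8, -3, -1]
step 11: [5, -5, -4, 6, -2, 8, -3, -1, -9]
step 12: [5, -5, -4, 6, -2, 8, -3, 8]
step 13: [5, -5, -4, 6, -2, 8, -3, 8, -8]
This matches the printout at every step.

no error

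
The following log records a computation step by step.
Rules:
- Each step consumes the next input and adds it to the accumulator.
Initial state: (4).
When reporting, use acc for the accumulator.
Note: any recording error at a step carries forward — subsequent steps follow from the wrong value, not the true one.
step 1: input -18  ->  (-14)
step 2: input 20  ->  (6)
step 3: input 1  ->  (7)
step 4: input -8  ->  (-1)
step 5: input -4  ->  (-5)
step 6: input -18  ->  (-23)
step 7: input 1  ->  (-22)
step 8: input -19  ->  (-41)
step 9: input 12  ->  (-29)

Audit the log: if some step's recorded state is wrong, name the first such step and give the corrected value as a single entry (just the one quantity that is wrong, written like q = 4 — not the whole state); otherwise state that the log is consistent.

step 1: acc = 4 + -18 = -14 -> exactly as logged
step 2: acc = -14 + 20 = 6 -> consistent with the log
step 3: acc = 6 + 1 = 7 -> confirmed correct
step 4: acc = 7 + -8 = -1 -> exactly as logged
step 5: acc = -1 + -4 = -5 -> no discrepancy
step 6: acc = -5 + -18 = -23 -> verified
step 7: acc = -23 + 1 = -22 -> matches
step 8: acc = -22 + -19 = -41 -> same as recorded
step 9: acc = -41 + 12 = -29 -> same as recorded
Each recorded entry agrees with the recomputation.

no error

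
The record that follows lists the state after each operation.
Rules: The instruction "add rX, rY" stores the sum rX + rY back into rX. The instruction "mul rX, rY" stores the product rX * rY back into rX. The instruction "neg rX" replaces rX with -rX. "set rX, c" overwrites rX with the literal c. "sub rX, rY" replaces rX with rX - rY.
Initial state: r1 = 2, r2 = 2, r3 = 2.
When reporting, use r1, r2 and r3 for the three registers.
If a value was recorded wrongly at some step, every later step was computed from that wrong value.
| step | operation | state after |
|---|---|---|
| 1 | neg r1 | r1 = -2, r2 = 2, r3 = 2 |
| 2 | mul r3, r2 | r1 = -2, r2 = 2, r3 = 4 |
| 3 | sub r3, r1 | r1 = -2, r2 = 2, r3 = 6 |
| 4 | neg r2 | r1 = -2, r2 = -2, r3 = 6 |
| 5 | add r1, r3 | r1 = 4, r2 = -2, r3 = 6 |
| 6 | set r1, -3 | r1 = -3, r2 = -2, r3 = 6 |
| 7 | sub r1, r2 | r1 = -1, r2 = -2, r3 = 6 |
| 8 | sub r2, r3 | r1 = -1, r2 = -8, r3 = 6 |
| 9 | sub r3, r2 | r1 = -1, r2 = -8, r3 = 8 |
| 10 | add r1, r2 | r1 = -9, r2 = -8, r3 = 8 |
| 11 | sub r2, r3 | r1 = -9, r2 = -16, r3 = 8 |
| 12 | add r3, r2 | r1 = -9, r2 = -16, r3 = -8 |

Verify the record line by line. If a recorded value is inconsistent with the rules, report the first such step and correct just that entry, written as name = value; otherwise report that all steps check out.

step 9, r3 = 14

Step 1: r1 = -(2) = -2 — consistent with the record.
Step 2: r3 = 2 * 2 = 4 — same as recorded.
Step 3: r3 = 4 - -2 = 6 — matches.
Step 4: r2 = -(2) = -2 — consistent with the record.
Step 5: r1 = -2 + 6 = 4 — matches.
Step 6: r1 = -3 — confirmed correct.
Step 7: r1 = -3 - -2 = -1 — same as recorded.
Step 8: r2 = -2 - 6 = -8 — verified.
Step 9: r3 = 6 - -8 = 14 — the record disagrees here.
First deviation found at step 9; the corrected entry is r3 = 14.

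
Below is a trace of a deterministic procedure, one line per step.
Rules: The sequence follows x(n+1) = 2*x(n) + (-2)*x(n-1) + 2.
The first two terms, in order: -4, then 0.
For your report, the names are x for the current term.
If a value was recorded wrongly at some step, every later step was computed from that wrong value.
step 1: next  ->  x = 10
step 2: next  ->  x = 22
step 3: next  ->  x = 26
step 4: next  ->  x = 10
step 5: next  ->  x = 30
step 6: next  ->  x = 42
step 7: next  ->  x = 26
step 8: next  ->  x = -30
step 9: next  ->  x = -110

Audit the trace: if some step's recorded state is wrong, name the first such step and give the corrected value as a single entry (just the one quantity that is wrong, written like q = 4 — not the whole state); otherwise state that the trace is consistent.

Step 1: x = 2*(0) + (-2)*(-4) + (2) = 10 — same as recorded.
Step 2: x = 2*(10) + (-2)*(0) + (2) = 22 — agrees with the trace.
Step 3: x = 2*(22) + (-2)*(10) + (2) = 26 — checks out.
Step 4: x = 2*(26) + (-2)*(22) + (2) = 10 — confirmed correct.
Step 5: x = 2*(10) + (-2)*(26) + (2) = -30 — the trace disagrees here.
The audit stops at step 5: the recorded entry is wrong and should be x = -30.

step 5, x = -30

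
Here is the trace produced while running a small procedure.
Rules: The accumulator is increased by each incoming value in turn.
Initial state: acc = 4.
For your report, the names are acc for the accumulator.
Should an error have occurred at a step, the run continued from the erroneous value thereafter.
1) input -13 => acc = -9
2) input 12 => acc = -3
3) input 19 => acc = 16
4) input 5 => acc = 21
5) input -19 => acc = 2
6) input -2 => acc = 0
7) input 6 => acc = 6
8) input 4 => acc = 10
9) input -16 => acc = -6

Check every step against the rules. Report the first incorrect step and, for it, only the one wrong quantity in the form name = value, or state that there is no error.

step 2, acc = 3

1. acc = 4 + -13 = -9 (checks out)
2. acc = -9 + 12 = 3 (this is not what the trace shows)
First incorrect step: 2; the correct value is acc = 3.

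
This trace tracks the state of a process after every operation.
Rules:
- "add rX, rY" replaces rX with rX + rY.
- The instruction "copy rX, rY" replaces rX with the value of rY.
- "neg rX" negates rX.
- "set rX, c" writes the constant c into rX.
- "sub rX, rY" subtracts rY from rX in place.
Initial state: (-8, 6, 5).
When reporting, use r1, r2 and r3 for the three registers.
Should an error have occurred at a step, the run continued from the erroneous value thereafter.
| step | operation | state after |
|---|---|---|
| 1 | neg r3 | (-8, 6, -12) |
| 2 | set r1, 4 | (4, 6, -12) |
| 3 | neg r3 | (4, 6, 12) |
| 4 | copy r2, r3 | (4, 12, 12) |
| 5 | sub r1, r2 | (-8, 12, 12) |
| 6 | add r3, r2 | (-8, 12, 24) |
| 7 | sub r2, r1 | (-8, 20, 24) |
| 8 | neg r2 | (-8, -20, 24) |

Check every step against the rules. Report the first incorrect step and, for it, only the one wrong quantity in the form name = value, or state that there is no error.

step 1, r3 = -5

Recomputing the run from the initial state:
step 1: r1 = -8, r2 = 6, r3 = -5
step 2: r1 = 4, r2 = 6, r3 = -5
step 3: r1 = 4, r2 = 6, r3 = 5
step 4: r1 = 4, r2 = 5, r3 = 5
step 5: r1 = -1, r2 = 5, r3 = 5
step 6: r1 = -1, r2 = 5, r3 = 10
step 7: r1 = -1, r2 = 6, r3 = 10
step 8: r1 = -1, r2 = -6, r3 = 10
The first disagreement with the trace is at step 1, where the value should be r3 = -5.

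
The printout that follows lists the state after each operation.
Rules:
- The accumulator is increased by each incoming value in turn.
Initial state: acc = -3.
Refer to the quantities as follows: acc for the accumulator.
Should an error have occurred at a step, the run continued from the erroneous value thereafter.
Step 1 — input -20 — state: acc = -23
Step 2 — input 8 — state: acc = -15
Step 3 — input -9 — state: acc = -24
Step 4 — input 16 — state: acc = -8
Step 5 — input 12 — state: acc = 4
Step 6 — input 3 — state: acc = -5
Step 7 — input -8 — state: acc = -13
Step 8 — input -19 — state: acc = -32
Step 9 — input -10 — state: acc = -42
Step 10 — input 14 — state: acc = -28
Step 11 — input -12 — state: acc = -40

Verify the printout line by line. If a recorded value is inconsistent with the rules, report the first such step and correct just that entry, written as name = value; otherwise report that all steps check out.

step 6, acc = 7

Recomputing the run from the initial state:
step 1: acc = -23
step 2: acc = -15
step 3: acc = -24
step 4: acc = -8
step 5: acc = 4
step 6: acc = 7
step 7: acc = -1
step 8: acc = -20
step 9: acc = -30
step 10: acc = -16
step 11: acc = -28
The first disagreement with the printout is at step 6, where the value should be acc = 7.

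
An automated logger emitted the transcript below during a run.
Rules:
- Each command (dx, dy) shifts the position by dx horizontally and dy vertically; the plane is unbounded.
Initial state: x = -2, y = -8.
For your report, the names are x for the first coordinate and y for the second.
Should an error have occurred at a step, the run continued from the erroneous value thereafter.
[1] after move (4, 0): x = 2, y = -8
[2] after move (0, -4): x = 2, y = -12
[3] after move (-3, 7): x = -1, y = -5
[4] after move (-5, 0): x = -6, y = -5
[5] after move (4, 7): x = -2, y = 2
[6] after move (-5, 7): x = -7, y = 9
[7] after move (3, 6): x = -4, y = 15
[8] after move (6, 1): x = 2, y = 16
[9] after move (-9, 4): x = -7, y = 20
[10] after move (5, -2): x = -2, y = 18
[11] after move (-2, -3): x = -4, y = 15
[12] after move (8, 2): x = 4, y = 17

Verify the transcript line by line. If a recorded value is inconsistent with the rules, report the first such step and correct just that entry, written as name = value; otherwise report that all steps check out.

Recomputing the run from the initial state:
step 1: x = 2, y = -8
step 2: x = 2, y = -12
step 3: x = -1, y = -5
step 4: x = -6, y = -5
step 5: x = -2, y = 2
step 6: x = -7, y = 9
step 7: x = -4, y = 15
step 8: x = 2, y = 16
step 9: x = -7, y = 20
step 10: x = -2, y = 18
step 11: x = -4, y = 15
step 12: x = 4, y = 17
This matches the transcript at every step.

no error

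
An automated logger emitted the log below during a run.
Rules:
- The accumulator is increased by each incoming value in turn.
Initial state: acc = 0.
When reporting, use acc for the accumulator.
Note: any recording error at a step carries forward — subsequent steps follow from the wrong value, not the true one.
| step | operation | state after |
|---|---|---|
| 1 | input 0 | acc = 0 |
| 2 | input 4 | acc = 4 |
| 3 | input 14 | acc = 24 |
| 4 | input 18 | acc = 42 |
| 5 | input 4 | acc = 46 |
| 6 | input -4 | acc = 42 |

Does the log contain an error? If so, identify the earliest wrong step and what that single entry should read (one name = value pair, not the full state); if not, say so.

step 3, acc = 18

step 1: acc = 0 + 0 = 0 -> no discrepancy
step 2: acc = 0 + 4 = 4 -> no discrepancy
step 3: acc = 4 + 14 = 18 -> not what was recorded
Step 3 is the first one off; corrected, acc = 18.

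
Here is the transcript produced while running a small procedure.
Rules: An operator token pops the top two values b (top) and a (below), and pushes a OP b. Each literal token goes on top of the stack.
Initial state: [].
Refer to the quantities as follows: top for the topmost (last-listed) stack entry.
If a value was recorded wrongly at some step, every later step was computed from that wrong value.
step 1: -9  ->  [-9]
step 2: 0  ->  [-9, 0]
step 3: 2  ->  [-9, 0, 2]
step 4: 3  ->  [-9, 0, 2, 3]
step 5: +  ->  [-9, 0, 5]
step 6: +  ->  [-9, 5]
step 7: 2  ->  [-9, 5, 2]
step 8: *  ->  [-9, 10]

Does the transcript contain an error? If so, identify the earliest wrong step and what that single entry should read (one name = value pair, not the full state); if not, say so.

1. push -9: top = -9 (matches)
2. push 0: top = 0 (exactly as logged)
3. push 2: top = 2 (exactly as logged)
4. push 3: top = 3 (same as recorded)
5. 2 + 3 = 5 (consistent with the transcript)
6. 0 + 5 = 5 (exactly as logged)
7. push 2: top = 2 (no discrepancy)
8. 5 * 2 = 10 (verified)
Each recorded entry agrees with the recomputation.

no error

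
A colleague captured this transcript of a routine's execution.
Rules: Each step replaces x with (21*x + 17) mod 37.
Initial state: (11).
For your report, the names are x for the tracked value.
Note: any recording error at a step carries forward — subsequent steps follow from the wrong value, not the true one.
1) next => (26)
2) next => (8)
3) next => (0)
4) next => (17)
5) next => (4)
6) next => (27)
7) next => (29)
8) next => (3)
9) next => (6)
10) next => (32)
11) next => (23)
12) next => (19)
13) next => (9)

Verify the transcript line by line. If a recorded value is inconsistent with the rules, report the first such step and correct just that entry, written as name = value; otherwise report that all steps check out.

step 8, x = 34

step 1: x = (21*11 + 17) mod 37 = 26 -> exactly as logged
step 2: x = (21*26 + 17) mod 37 = 8 -> no discrepancy
step 3: x = (21*8 + 17) mod 37 = 0 -> confirmed correct
step 4: x = (21*0 + 17) mod 37 = 17 -> agrees with the transcript
step 5: x = (21*17 + 17) mod 37 = 4 -> matches
step 6: x = (21*4 + 17) mod 37 = 27 -> in agreement
step 7: x = (21*27 + 17) mod 37 = 29 -> same as recorded
step 8: x = (21*29 + 17) mod 37 = 34 -> a discrepancy with the transcript
That makes step 8 the first incorrect line — x = 34 is what it should show.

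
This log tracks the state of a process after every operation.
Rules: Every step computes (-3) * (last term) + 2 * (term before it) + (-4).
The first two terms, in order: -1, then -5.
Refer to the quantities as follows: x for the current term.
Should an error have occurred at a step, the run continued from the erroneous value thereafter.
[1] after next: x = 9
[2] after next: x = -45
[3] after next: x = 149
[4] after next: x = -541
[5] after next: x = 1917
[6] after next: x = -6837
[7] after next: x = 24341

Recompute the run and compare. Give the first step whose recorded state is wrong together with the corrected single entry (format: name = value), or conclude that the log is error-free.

step 2, x = -41

Step 1: x = -3*(-5) + (2)*(-1) + (-4) = 9 — matches.
Step 2: x = -3*(9) + (2)*(-5) + (-4) = -41 — first mismatch against the log.
So the first discrepancy is step 2, where the right value is x = -41.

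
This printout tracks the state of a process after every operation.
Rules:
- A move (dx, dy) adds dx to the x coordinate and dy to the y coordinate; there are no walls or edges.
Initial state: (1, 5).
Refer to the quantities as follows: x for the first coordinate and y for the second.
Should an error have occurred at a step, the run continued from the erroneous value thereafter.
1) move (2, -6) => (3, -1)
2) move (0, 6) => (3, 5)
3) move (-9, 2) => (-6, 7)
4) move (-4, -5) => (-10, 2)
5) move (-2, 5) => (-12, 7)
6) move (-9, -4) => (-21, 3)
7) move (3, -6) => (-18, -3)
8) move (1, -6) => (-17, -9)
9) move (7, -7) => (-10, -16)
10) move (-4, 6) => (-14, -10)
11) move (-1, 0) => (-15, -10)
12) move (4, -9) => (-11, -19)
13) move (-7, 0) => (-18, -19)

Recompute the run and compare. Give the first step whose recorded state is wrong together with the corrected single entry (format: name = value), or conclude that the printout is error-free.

step 1: x = 1 + (2) = 3, y = 5 + (-6) = -1 -> consistent with the printout
step 2: x = 3 + (0) = 3, y = -1 + (6) = 5 -> agrees with the printout
step 3: x = 3 + (-9) = -6, y = 5 + (2) = 7 -> same as recorded
step 4: x = -6 + (-4) = -10, y = 7 + (-5) = 2 -> checks out
step 5: x = -10 + (-2) = -12, y = 2 + (5) = 7 -> verified
step 6: x = -12 + (-9) = -21, y = 7 + (-4) = 3 -> agrees with the printout
step 7: x = -21 + (3) = -18, y = 3 + (-6) = -3 -> agrees with the printout
step 8: x = -18 + (1) = -17, y = -3 + (-6) = -9 -> no discrepancy
step 9: x = -17 + (7) = -10, y = -9 + (-7) = -16 -> exactly as logged
step 10: x = -10 + (-4) = -14, y = -16 + (6) = -10 -> in agreement
step 11: x = -14 + (-1) = -15, y = -10 + (0) = -10 -> matches
step 12: x = -15 + (4) = -11, y = -10 + (-9) = -19 -> verified
step 13: x = -11 + (-7) = -18, y = -19 + (0) = -19 -> exactly as logged
No step deviates from the rules.

no error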